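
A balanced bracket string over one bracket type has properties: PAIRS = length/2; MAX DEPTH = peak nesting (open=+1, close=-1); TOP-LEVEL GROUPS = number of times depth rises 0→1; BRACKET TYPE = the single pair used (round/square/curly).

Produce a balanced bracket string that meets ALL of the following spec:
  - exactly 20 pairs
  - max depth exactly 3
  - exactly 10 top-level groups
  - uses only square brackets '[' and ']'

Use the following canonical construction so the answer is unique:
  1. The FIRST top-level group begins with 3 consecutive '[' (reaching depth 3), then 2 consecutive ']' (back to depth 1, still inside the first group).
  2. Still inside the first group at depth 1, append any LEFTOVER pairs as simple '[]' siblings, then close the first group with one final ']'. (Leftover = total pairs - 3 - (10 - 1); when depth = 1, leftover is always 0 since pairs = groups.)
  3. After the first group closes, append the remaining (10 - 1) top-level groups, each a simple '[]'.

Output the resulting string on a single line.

Spec: pairs=20 depth=3 groups=10
Leftover pairs = 20 - 3 - (10-1) = 8
First group: deep chain of depth 3 + 8 sibling pairs
Remaining 9 groups: simple '[]' each

Answer: [[[]][][][][][][][][]][][][][][][][][][]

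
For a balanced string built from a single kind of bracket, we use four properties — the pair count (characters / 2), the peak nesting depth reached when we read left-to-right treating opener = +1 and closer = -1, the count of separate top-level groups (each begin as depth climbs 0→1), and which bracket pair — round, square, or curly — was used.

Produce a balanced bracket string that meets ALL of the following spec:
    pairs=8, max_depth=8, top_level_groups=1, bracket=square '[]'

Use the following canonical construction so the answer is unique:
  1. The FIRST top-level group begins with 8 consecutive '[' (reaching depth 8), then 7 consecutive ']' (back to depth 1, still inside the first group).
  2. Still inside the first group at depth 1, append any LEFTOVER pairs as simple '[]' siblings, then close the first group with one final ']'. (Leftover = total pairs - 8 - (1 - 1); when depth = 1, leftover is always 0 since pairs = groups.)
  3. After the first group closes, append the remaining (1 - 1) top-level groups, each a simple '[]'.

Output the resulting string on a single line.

Answer: [[[[[[[[]]]]]]]]

Derivation:
Spec: pairs=8 depth=8 groups=1
Leftover pairs = 8 - 8 - (1-1) = 0
First group: deep chain of depth 8 + 0 sibling pairs
Remaining 0 groups: simple '[]' each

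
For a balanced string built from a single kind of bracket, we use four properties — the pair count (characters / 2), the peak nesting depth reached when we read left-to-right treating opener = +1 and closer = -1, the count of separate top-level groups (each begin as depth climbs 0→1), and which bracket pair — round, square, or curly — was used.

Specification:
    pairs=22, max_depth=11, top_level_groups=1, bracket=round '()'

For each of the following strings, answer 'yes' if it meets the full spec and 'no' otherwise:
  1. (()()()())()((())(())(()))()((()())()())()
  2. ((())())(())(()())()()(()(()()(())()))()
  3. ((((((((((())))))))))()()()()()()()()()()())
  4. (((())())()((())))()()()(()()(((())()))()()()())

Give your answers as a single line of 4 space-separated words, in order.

String 1 '(()()()())()((())(())(()))()((()())()())()': depth seq [1 2 1 2 1 2 1 2 1 0 1 0 1 2 3 2 1 2 3 2 1 2 3 2 1 0 1 0 1 2 3 2 3 2 1 2 1 2 1 0 1 0]
  -> pairs=21 depth=3 groups=6 -> no
String 2 '((())())(())(()())()()(()(()()(())()))()': depth seq [1 2 3 2 1 2 1 0 1 2 1 0 1 2 1 2 1 0 1 0 1 0 1 2 1 2 3 2 3 2 3 4 3 2 3 2 1 0 1 0]
  -> pairs=20 depth=4 groups=7 -> no
String 3 '((((((((((())))))))))()()()()()()()()()()())': depth seq [1 2 3 4 5 6 7 8 9 10 11 10 9 8 7 6 5 4 3 2 1 2 1 2 1 2 1 2 1 2 1 2 1 2 1 2 1 2 1 2 1 2 1 0]
  -> pairs=22 depth=11 groups=1 -> yes
String 4 '(((())())()((())))()()()(()()(((())()))()()()())': depth seq [1 2 3 4 3 2 3 2 1 2 1 2 3 4 3 2 1 0 1 0 1 0 1 0 1 2 1 2 1 2 3 4 5 4 3 4 3 2 1 2 1 2 1 2 1 2 1 0]
  -> pairs=24 depth=5 groups=5 -> no

Answer: no no yes no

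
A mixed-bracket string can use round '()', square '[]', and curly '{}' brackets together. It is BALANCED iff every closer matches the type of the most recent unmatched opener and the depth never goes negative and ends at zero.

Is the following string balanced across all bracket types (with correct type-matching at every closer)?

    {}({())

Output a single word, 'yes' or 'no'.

Answer: no

Derivation:
pos 0: push '{'; stack = {
pos 1: '}' matches '{'; pop; stack = (empty)
pos 2: push '('; stack = (
pos 3: push '{'; stack = ({
pos 4: push '('; stack = ({(
pos 5: ')' matches '('; pop; stack = ({
pos 6: saw closer ')' but top of stack is '{' (expected '}') → INVALID
Verdict: type mismatch at position 6: ')' closes '{' → no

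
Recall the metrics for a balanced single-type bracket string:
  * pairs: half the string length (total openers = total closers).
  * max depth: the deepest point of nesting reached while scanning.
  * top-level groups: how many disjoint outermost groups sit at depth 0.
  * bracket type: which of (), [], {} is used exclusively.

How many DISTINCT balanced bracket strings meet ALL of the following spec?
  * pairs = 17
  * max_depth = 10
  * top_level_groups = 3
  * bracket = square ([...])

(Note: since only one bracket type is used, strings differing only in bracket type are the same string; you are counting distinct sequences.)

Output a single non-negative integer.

Spec: pairs=17 depth=10 groups=3
Count(depth <= 10) = 25603665
Count(depth <= 9) = 25387557
Count(depth == 10) = 25603665 - 25387557 = 216108

Answer: 216108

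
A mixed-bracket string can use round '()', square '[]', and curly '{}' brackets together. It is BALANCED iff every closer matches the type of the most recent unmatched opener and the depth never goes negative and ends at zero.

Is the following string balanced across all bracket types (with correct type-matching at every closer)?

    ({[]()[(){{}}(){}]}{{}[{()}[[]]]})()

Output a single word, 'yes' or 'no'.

Answer: yes

Derivation:
pos 0: push '('; stack = (
pos 1: push '{'; stack = ({
pos 2: push '['; stack = ({[
pos 3: ']' matches '['; pop; stack = ({
pos 4: push '('; stack = ({(
pos 5: ')' matches '('; pop; stack = ({
pos 6: push '['; stack = ({[
pos 7: push '('; stack = ({[(
pos 8: ')' matches '('; pop; stack = ({[
pos 9: push '{'; stack = ({[{
pos 10: push '{'; stack = ({[{{
pos 11: '}' matches '{'; pop; stack = ({[{
pos 12: '}' matches '{'; pop; stack = ({[
pos 13: push '('; stack = ({[(
pos 14: ')' matches '('; pop; stack = ({[
pos 15: push '{'; stack = ({[{
pos 16: '}' matches '{'; pop; stack = ({[
pos 17: ']' matches '['; pop; stack = ({
pos 18: '}' matches '{'; pop; stack = (
pos 19: push '{'; stack = ({
pos 20: push '{'; stack = ({{
pos 21: '}' matches '{'; pop; stack = ({
pos 22: push '['; stack = ({[
pos 23: push '{'; stack = ({[{
pos 24: push '('; stack = ({[{(
pos 25: ')' matches '('; pop; stack = ({[{
pos 26: '}' matches '{'; pop; stack = ({[
pos 27: push '['; stack = ({[[
pos 28: push '['; stack = ({[[[
pos 29: ']' matches '['; pop; stack = ({[[
pos 30: ']' matches '['; pop; stack = ({[
pos 31: ']' matches '['; pop; stack = ({
pos 32: '}' matches '{'; pop; stack = (
pos 33: ')' matches '('; pop; stack = (empty)
pos 34: push '('; stack = (
pos 35: ')' matches '('; pop; stack = (empty)
end: stack empty → VALID
Verdict: properly nested → yes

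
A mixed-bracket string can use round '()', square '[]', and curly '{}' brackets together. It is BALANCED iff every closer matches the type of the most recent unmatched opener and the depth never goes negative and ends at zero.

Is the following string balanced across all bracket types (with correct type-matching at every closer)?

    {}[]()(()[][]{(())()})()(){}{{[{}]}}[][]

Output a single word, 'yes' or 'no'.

pos 0: push '{'; stack = {
pos 1: '}' matches '{'; pop; stack = (empty)
pos 2: push '['; stack = [
pos 3: ']' matches '['; pop; stack = (empty)
pos 4: push '('; stack = (
pos 5: ')' matches '('; pop; stack = (empty)
pos 6: push '('; stack = (
pos 7: push '('; stack = ((
pos 8: ')' matches '('; pop; stack = (
pos 9: push '['; stack = ([
pos 10: ']' matches '['; pop; stack = (
pos 11: push '['; stack = ([
pos 12: ']' matches '['; pop; stack = (
pos 13: push '{'; stack = ({
pos 14: push '('; stack = ({(
pos 15: push '('; stack = ({((
pos 16: ')' matches '('; pop; stack = ({(
pos 17: ')' matches '('; pop; stack = ({
pos 18: push '('; stack = ({(
pos 19: ')' matches '('; pop; stack = ({
pos 20: '}' matches '{'; pop; stack = (
pos 21: ')' matches '('; pop; stack = (empty)
pos 22: push '('; stack = (
pos 23: ')' matches '('; pop; stack = (empty)
pos 24: push '('; stack = (
pos 25: ')' matches '('; pop; stack = (empty)
pos 26: push '{'; stack = {
pos 27: '}' matches '{'; pop; stack = (empty)
pos 28: push '{'; stack = {
pos 29: push '{'; stack = {{
pos 30: push '['; stack = {{[
pos 31: push '{'; stack = {{[{
pos 32: '}' matches '{'; pop; stack = {{[
pos 33: ']' matches '['; pop; stack = {{
pos 34: '}' matches '{'; pop; stack = {
pos 35: '}' matches '{'; pop; stack = (empty)
pos 36: push '['; stack = [
pos 37: ']' matches '['; pop; stack = (empty)
pos 38: push '['; stack = [
pos 39: ']' matches '['; pop; stack = (empty)
end: stack empty → VALID
Verdict: properly nested → yes

Answer: yes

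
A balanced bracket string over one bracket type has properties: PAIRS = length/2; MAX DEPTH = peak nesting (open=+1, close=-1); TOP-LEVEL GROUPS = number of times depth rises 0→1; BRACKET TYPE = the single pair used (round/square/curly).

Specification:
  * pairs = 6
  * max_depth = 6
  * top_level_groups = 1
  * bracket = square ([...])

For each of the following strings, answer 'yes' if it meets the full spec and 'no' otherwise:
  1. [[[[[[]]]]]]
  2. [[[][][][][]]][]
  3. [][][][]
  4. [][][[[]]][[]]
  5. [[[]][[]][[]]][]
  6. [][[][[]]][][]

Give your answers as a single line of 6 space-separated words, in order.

Answer: yes no no no no no

Derivation:
String 1 '[[[[[[]]]]]]': depth seq [1 2 3 4 5 6 5 4 3 2 1 0]
  -> pairs=6 depth=6 groups=1 -> yes
String 2 '[[[][][][][]]][]': depth seq [1 2 3 2 3 2 3 2 3 2 3 2 1 0 1 0]
  -> pairs=8 depth=3 groups=2 -> no
String 3 '[][][][]': depth seq [1 0 1 0 1 0 1 0]
  -> pairs=4 depth=1 groups=4 -> no
String 4 '[][][[[]]][[]]': depth seq [1 0 1 0 1 2 3 2 1 0 1 2 1 0]
  -> pairs=7 depth=3 groups=4 -> no
String 5 '[[[]][[]][[]]][]': depth seq [1 2 3 2 1 2 3 2 1 2 3 2 1 0 1 0]
  -> pairs=8 depth=3 groups=2 -> no
String 6 '[][[][[]]][][]': depth seq [1 0 1 2 1 2 3 2 1 0 1 0 1 0]
  -> pairs=7 depth=3 groups=4 -> no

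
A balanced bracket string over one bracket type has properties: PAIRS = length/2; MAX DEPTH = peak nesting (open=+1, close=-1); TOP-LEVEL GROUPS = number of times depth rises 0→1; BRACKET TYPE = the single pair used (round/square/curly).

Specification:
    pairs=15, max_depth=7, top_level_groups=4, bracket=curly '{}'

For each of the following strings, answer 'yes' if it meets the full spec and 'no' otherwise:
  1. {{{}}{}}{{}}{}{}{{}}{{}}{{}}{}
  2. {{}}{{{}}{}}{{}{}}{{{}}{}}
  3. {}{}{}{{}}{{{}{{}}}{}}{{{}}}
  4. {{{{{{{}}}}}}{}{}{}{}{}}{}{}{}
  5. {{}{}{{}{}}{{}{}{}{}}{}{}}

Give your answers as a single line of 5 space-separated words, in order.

Answer: no no no yes no

Derivation:
String 1 '{{{}}{}}{{}}{}{}{{}}{{}}{{}}{}': depth seq [1 2 3 2 1 2 1 0 1 2 1 0 1 0 1 0 1 2 1 0 1 2 1 0 1 2 1 0 1 0]
  -> pairs=15 depth=3 groups=8 -> no
String 2 '{{}}{{{}}{}}{{}{}}{{{}}{}}': depth seq [1 2 1 0 1 2 3 2 1 2 1 0 1 2 1 2 1 0 1 2 3 2 1 2 1 0]
  -> pairs=13 depth=3 groups=4 -> no
String 3 '{}{}{}{{}}{{{}{{}}}{}}{{{}}}': depth seq [1 0 1 0 1 0 1 2 1 0 1 2 3 2 3 4 3 2 1 2 1 0 1 2 3 2 1 0]
  -> pairs=14 depth=4 groups=6 -> no
String 4 '{{{{{{{}}}}}}{}{}{}{}{}}{}{}{}': depth seq [1 2 3 4 5 6 7 6 5 4 3 2 1 2 1 2 1 2 1 2 1 2 1 0 1 0 1 0 1 0]
  -> pairs=15 depth=7 groups=4 -> yes
String 5 '{{}{}{{}{}}{{}{}{}{}}{}{}}': depth seq [1 2 1 2 1 2 3 2 3 2 1 2 3 2 3 2 3 2 3 2 1 2 1 2 1 0]
  -> pairs=13 depth=3 groups=1 -> no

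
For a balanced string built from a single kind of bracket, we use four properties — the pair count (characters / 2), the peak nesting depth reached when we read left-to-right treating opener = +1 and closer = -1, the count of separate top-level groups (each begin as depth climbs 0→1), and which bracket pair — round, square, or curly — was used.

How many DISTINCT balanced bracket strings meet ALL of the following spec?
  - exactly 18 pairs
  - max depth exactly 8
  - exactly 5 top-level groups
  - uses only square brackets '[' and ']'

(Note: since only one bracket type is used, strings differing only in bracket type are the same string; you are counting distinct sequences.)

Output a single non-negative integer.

Spec: pairs=18 depth=8 groups=5
Count(depth <= 8) = 32807845
Count(depth <= 7) = 31585785
Count(depth == 8) = 32807845 - 31585785 = 1222060

Answer: 1222060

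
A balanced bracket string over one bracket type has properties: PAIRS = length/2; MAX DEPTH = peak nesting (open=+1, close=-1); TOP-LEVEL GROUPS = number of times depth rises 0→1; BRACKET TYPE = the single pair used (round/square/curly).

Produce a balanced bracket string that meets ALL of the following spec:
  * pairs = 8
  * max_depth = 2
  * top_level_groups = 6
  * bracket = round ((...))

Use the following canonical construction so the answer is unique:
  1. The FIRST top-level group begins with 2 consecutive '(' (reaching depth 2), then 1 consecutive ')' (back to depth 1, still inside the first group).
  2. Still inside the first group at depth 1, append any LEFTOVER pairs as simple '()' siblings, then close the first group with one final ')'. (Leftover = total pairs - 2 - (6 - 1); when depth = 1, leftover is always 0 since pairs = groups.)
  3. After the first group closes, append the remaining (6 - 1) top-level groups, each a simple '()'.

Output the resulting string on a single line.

Spec: pairs=8 depth=2 groups=6
Leftover pairs = 8 - 2 - (6-1) = 1
First group: deep chain of depth 2 + 1 sibling pairs
Remaining 5 groups: simple '()' each

Answer: (()())()()()()()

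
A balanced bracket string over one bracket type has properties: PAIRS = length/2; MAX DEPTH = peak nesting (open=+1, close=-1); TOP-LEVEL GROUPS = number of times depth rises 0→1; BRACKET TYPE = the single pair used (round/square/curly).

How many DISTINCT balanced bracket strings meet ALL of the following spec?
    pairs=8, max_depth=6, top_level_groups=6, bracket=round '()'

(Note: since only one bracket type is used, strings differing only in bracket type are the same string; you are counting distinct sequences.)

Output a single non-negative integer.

Answer: 0

Derivation:
Spec: pairs=8 depth=6 groups=6
Count(depth <= 6) = 27
Count(depth <= 5) = 27
Count(depth == 6) = 27 - 27 = 0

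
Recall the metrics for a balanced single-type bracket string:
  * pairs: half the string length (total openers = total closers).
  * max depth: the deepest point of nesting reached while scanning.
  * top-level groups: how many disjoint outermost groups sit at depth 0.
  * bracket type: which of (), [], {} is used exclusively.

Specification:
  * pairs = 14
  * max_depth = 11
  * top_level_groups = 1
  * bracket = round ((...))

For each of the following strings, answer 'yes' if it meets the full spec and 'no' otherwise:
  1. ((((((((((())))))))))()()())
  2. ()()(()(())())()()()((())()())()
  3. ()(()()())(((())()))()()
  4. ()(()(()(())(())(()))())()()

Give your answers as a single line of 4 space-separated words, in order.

String 1 '((((((((((())))))))))()()())': depth seq [1 2 3 4 5 6 7 8 9 10 11 10 9 8 7 6 5 4 3 2 1 2 1 2 1 2 1 0]
  -> pairs=14 depth=11 groups=1 -> yes
String 2 '()()(()(())())()()()((())()())()': depth seq [1 0 1 0 1 2 1 2 3 2 1 2 1 0 1 0 1 0 1 0 1 2 3 2 1 2 1 2 1 0 1 0]
  -> pairs=16 depth=3 groups=8 -> no
String 3 '()(()()())(((())()))()()': depth seq [1 0 1 2 1 2 1 2 1 0 1 2 3 4 3 2 3 2 1 0 1 0 1 0]
  -> pairs=12 depth=4 groups=5 -> no
String 4 '()(()(()(())(())(()))())()()': depth seq [1 0 1 2 1 2 3 2 3 4 3 2 3 4 3 2 3 4 3 2 1 2 1 0 1 0 1 0]
  -> pairs=14 depth=4 groups=4 -> no

Answer: yes no no no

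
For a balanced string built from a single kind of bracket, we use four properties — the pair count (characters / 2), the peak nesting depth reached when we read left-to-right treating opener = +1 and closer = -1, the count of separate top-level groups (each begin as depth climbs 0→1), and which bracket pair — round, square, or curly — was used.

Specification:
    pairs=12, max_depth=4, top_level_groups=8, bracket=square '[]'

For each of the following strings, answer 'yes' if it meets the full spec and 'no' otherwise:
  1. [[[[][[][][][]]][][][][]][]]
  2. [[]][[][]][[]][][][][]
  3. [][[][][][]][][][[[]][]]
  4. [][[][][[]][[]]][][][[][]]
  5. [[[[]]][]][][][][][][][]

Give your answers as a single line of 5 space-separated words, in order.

String 1 '[[[[][[][][][]]][][][][]][]]': depth seq [1 2 3 4 3 4 5 4 5 4 5 4 5 4 3 2 3 2 3 2 3 2 3 2 1 2 1 0]
  -> pairs=14 depth=5 groups=1 -> no
String 2 '[[]][[][]][[]][][][][]': depth seq [1 2 1 0 1 2 1 2 1 0 1 2 1 0 1 0 1 0 1 0 1 0]
  -> pairs=11 depth=2 groups=7 -> no
String 3 '[][[][][][]][][][[[]][]]': depth seq [1 0 1 2 1 2 1 2 1 2 1 0 1 0 1 0 1 2 3 2 1 2 1 0]
  -> pairs=12 depth=3 groups=5 -> no
String 4 '[][[][][[]][[]]][][][[][]]': depth seq [1 0 1 2 1 2 1 2 3 2 1 2 3 2 1 0 1 0 1 0 1 2 1 2 1 0]
  -> pairs=13 depth=3 groups=5 -> no
String 5 '[[[[]]][]][][][][][][][]': depth seq [1 2 3 4 3 2 1 2 1 0 1 0 1 0 1 0 1 0 1 0 1 0 1 0]
  -> pairs=12 depth=4 groups=8 -> yes

Answer: no no no no yes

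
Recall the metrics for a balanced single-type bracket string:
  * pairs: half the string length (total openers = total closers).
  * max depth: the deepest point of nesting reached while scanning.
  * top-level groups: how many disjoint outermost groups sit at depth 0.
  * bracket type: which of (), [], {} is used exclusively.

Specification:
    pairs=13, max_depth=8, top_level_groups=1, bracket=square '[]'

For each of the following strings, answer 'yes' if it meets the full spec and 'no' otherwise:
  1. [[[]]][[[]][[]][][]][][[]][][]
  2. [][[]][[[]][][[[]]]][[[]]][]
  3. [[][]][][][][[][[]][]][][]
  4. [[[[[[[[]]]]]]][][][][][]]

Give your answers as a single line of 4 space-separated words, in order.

Answer: no no no yes

Derivation:
String 1 '[[[]]][[[]][[]][][]][][[]][][]': depth seq [1 2 3 2 1 0 1 2 3 2 1 2 3 2 1 2 1 2 1 0 1 0 1 2 1 0 1 0 1 0]
  -> pairs=15 depth=3 groups=6 -> no
String 2 '[][[]][[[]][][[[]]]][[[]]][]': depth seq [1 0 1 2 1 0 1 2 3 2 1 2 1 2 3 4 3 2 1 0 1 2 3 2 1 0 1 0]
  -> pairs=14 depth=4 groups=5 -> no
String 3 '[[][]][][][][[][[]][]][][]': depth seq [1 2 1 2 1 0 1 0 1 0 1 0 1 2 1 2 3 2 1 2 1 0 1 0 1 0]
  -> pairs=13 depth=3 groups=7 -> no
String 4 '[[[[[[[[]]]]]]][][][][][]]': depth seq [1 2 3 4 5 6 7 8 7 6 5 4 3 2 1 2 1 2 1 2 1 2 1 2 1 0]
  -> pairs=13 depth=8 groups=1 -> yes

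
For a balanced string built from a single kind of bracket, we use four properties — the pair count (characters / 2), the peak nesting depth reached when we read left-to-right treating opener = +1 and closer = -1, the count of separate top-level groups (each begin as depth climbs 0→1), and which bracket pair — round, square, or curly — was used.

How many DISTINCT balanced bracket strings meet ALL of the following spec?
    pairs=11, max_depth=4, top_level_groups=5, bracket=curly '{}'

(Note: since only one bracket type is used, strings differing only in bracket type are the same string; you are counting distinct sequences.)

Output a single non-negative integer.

Answer: 1225

Derivation:
Spec: pairs=11 depth=4 groups=5
Count(depth <= 4) = 3195
Count(depth <= 3) = 1970
Count(depth == 4) = 3195 - 1970 = 1225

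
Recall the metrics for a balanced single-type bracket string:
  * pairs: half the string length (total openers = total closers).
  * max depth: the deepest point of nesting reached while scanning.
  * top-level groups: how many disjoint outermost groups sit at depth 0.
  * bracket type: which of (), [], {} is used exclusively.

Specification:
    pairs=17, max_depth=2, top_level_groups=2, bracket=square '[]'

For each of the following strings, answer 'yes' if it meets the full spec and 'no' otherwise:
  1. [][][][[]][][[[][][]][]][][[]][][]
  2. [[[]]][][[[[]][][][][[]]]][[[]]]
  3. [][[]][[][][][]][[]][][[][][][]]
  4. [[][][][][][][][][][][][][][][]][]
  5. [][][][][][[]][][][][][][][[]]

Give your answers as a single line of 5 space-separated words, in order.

String 1 '[][][][[]][][[[][][]][]][][[]][][]': depth seq [1 0 1 0 1 0 1 2 1 0 1 0 1 2 3 2 3 2 3 2 1 2 1 0 1 0 1 2 1 0 1 0 1 0]
  -> pairs=17 depth=3 groups=10 -> no
String 2 '[[[]]][][[[[]][][][][[]]]][[[]]]': depth seq [1 2 3 2 1 0 1 0 1 2 3 4 3 2 3 2 3 2 3 2 3 4 3 2 1 0 1 2 3 2 1 0]
  -> pairs=16 depth=4 groups=4 -> no
String 3 '[][[]][[][][][]][[]][][[][][][]]': depth seq [1 0 1 2 1 0 1 2 1 2 1 2 1 2 1 0 1 2 1 0 1 0 1 2 1 2 1 2 1 2 1 0]
  -> pairs=16 depth=2 groups=6 -> no
String 4 '[[][][][][][][][][][][][][][][]][]': depth seq [1 2 1 2 1 2 1 2 1 2 1 2 1 2 1 2 1 2 1 2 1 2 1 2 1 2 1 2 1 2 1 0 1 0]
  -> pairs=17 depth=2 groups=2 -> yes
String 5 '[][][][][][[]][][][][][][][[]]': depth seq [1 0 1 0 1 0 1 0 1 0 1 2 1 0 1 0 1 0 1 0 1 0 1 0 1 0 1 2 1 0]
  -> pairs=15 depth=2 groups=13 -> no

Answer: no no no yes no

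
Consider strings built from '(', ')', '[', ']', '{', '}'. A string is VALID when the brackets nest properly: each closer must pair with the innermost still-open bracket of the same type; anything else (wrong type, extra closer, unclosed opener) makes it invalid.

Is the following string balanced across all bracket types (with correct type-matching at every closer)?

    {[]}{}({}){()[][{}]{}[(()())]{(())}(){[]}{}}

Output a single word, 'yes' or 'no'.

pos 0: push '{'; stack = {
pos 1: push '['; stack = {[
pos 2: ']' matches '['; pop; stack = {
pos 3: '}' matches '{'; pop; stack = (empty)
pos 4: push '{'; stack = {
pos 5: '}' matches '{'; pop; stack = (empty)
pos 6: push '('; stack = (
pos 7: push '{'; stack = ({
pos 8: '}' matches '{'; pop; stack = (
pos 9: ')' matches '('; pop; stack = (empty)
pos 10: push '{'; stack = {
pos 11: push '('; stack = {(
pos 12: ')' matches '('; pop; stack = {
pos 13: push '['; stack = {[
pos 14: ']' matches '['; pop; stack = {
pos 15: push '['; stack = {[
pos 16: push '{'; stack = {[{
pos 17: '}' matches '{'; pop; stack = {[
pos 18: ']' matches '['; pop; stack = {
pos 19: push '{'; stack = {{
pos 20: '}' matches '{'; pop; stack = {
pos 21: push '['; stack = {[
pos 22: push '('; stack = {[(
pos 23: push '('; stack = {[((
pos 24: ')' matches '('; pop; stack = {[(
pos 25: push '('; stack = {[((
pos 26: ')' matches '('; pop; stack = {[(
pos 27: ')' matches '('; pop; stack = {[
pos 28: ']' matches '['; pop; stack = {
pos 29: push '{'; stack = {{
pos 30: push '('; stack = {{(
pos 31: push '('; stack = {{((
pos 32: ')' matches '('; pop; stack = {{(
pos 33: ')' matches '('; pop; stack = {{
pos 34: '}' matches '{'; pop; stack = {
pos 35: push '('; stack = {(
pos 36: ')' matches '('; pop; stack = {
pos 37: push '{'; stack = {{
pos 38: push '['; stack = {{[
pos 39: ']' matches '['; pop; stack = {{
pos 40: '}' matches '{'; pop; stack = {
pos 41: push '{'; stack = {{
pos 42: '}' matches '{'; pop; stack = {
pos 43: '}' matches '{'; pop; stack = (empty)
end: stack empty → VALID
Verdict: properly nested → yes

Answer: yes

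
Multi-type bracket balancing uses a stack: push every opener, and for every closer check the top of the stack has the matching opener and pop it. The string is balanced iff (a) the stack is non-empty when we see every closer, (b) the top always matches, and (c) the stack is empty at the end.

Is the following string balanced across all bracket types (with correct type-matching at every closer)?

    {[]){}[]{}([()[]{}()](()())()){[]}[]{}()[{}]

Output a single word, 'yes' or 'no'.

Answer: no

Derivation:
pos 0: push '{'; stack = {
pos 1: push '['; stack = {[
pos 2: ']' matches '['; pop; stack = {
pos 3: saw closer ')' but top of stack is '{' (expected '}') → INVALID
Verdict: type mismatch at position 3: ')' closes '{' → no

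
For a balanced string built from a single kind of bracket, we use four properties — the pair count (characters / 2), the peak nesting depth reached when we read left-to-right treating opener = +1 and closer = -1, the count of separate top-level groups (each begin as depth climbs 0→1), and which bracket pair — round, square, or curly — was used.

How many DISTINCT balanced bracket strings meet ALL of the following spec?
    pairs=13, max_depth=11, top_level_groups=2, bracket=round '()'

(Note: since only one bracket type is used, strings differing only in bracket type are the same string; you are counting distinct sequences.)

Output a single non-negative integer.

Answer: 40

Derivation:
Spec: pairs=13 depth=11 groups=2
Count(depth <= 11) = 208010
Count(depth <= 10) = 207970
Count(depth == 11) = 208010 - 207970 = 40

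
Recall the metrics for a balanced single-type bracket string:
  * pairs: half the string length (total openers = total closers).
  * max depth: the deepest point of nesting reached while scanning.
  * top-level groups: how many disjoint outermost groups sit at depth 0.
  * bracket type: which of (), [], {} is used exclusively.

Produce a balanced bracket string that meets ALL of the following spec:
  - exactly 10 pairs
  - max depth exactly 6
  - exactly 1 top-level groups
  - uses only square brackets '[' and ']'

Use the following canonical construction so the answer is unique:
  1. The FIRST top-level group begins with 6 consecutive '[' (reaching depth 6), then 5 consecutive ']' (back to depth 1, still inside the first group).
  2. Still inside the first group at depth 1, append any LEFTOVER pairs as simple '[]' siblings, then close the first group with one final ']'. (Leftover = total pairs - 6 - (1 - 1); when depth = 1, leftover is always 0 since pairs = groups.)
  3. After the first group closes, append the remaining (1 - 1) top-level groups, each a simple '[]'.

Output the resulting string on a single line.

Answer: [[[[[[]]]]][][][][]]

Derivation:
Spec: pairs=10 depth=6 groups=1
Leftover pairs = 10 - 6 - (1-1) = 4
First group: deep chain of depth 6 + 4 sibling pairs
Remaining 0 groups: simple '[]' each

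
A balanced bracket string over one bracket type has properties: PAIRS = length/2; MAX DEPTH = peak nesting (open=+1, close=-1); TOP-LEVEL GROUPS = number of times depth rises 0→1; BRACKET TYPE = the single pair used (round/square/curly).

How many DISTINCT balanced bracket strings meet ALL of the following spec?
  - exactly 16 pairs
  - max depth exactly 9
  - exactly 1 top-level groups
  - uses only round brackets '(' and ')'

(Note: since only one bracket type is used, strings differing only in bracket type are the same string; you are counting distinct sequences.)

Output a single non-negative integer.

Answer: 654588

Derivation:
Spec: pairs=16 depth=9 groups=1
Count(depth <= 9) = 9358677
Count(depth <= 8) = 8704089
Count(depth == 9) = 9358677 - 8704089 = 654588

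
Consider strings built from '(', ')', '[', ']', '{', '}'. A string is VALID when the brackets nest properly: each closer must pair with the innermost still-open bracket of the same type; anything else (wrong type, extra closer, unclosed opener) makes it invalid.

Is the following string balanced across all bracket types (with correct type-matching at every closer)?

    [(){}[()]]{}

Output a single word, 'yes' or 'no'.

pos 0: push '['; stack = [
pos 1: push '('; stack = [(
pos 2: ')' matches '('; pop; stack = [
pos 3: push '{'; stack = [{
pos 4: '}' matches '{'; pop; stack = [
pos 5: push '['; stack = [[
pos 6: push '('; stack = [[(
pos 7: ')' matches '('; pop; stack = [[
pos 8: ']' matches '['; pop; stack = [
pos 9: ']' matches '['; pop; stack = (empty)
pos 10: push '{'; stack = {
pos 11: '}' matches '{'; pop; stack = (empty)
end: stack empty → VALID
Verdict: properly nested → yes

Answer: yes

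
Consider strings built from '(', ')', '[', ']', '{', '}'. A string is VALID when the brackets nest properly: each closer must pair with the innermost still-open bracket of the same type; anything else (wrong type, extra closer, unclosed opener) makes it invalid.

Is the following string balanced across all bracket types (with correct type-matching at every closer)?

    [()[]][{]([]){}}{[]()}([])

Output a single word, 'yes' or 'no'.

pos 0: push '['; stack = [
pos 1: push '('; stack = [(
pos 2: ')' matches '('; pop; stack = [
pos 3: push '['; stack = [[
pos 4: ']' matches '['; pop; stack = [
pos 5: ']' matches '['; pop; stack = (empty)
pos 6: push '['; stack = [
pos 7: push '{'; stack = [{
pos 8: saw closer ']' but top of stack is '{' (expected '}') → INVALID
Verdict: type mismatch at position 8: ']' closes '{' → no

Answer: no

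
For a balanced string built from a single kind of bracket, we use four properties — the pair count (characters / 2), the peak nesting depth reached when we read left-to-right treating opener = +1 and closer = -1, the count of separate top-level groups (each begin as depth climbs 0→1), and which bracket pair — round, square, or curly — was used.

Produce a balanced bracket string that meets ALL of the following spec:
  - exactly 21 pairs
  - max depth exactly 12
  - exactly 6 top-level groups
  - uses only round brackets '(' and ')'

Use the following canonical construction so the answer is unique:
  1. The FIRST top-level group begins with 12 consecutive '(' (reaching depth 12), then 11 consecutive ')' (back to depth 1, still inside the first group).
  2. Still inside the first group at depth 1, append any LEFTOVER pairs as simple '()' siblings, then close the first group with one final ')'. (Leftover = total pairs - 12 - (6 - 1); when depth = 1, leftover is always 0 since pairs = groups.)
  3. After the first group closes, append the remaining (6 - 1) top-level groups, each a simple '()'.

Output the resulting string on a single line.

Spec: pairs=21 depth=12 groups=6
Leftover pairs = 21 - 12 - (6-1) = 4
First group: deep chain of depth 12 + 4 sibling pairs
Remaining 5 groups: simple '()' each

Answer: (((((((((((()))))))))))()()()())()()()()()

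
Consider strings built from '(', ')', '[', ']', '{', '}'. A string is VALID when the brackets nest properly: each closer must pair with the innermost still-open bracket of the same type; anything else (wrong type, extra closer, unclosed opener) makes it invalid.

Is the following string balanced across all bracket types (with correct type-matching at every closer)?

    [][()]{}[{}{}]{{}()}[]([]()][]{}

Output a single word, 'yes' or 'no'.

pos 0: push '['; stack = [
pos 1: ']' matches '['; pop; stack = (empty)
pos 2: push '['; stack = [
pos 3: push '('; stack = [(
pos 4: ')' matches '('; pop; stack = [
pos 5: ']' matches '['; pop; stack = (empty)
pos 6: push '{'; stack = {
pos 7: '}' matches '{'; pop; stack = (empty)
pos 8: push '['; stack = [
pos 9: push '{'; stack = [{
pos 10: '}' matches '{'; pop; stack = [
pos 11: push '{'; stack = [{
pos 12: '}' matches '{'; pop; stack = [
pos 13: ']' matches '['; pop; stack = (empty)
pos 14: push '{'; stack = {
pos 15: push '{'; stack = {{
pos 16: '}' matches '{'; pop; stack = {
pos 17: push '('; stack = {(
pos 18: ')' matches '('; pop; stack = {
pos 19: '}' matches '{'; pop; stack = (empty)
pos 20: push '['; stack = [
pos 21: ']' matches '['; pop; stack = (empty)
pos 22: push '('; stack = (
pos 23: push '['; stack = ([
pos 24: ']' matches '['; pop; stack = (
pos 25: push '('; stack = ((
pos 26: ')' matches '('; pop; stack = (
pos 27: saw closer ']' but top of stack is '(' (expected ')') → INVALID
Verdict: type mismatch at position 27: ']' closes '(' → no

Answer: no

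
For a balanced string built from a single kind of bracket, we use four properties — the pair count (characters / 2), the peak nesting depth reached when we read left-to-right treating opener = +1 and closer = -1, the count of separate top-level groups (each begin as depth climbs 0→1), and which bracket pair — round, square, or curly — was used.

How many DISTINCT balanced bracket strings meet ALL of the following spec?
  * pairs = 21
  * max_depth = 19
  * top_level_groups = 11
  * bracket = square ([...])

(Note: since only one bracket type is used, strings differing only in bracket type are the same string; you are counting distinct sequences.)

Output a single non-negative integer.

Answer: 0

Derivation:
Spec: pairs=21 depth=19 groups=11
Count(depth <= 19) = 15737865
Count(depth <= 18) = 15737865
Count(depth == 19) = 15737865 - 15737865 = 0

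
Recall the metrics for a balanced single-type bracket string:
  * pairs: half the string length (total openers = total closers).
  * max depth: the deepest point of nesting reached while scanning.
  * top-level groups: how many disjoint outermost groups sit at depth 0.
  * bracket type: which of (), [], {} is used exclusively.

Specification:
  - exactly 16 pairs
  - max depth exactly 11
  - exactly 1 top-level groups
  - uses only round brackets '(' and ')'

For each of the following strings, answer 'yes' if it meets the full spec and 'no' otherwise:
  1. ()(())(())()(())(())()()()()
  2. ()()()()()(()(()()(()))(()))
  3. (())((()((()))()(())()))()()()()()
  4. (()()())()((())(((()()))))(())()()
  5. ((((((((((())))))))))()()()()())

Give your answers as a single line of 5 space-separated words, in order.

Answer: no no no no yes

Derivation:
String 1 '()(())(())()(())(())()()()()': depth seq [1 0 1 2 1 0 1 2 1 0 1 0 1 2 1 0 1 2 1 0 1 0 1 0 1 0 1 0]
  -> pairs=14 depth=2 groups=10 -> no
String 2 '()()()()()(()(()()(()))(()))': depth seq [1 0 1 0 1 0 1 0 1 0 1 2 1 2 3 2 3 2 3 4 3 2 1 2 3 2 1 0]
  -> pairs=14 depth=4 groups=6 -> no
String 3 '(())((()((()))()(())()))()()()()()': depth seq [1 2 1 0 1 2 3 2 3 4 5 4 3 2 3 2 3 4 3 2 3 2 1 0 1 0 1 0 1 0 1 0 1 0]
  -> pairs=17 depth=5 groups=7 -> no
String 4 '(()()())()((())(((()()))))(())()()': depth seq [1 2 1 2 1 2 1 0 1 0 1 2 3 2 1 2 3 4 5 4 5 4 3 2 1 0 1 2 1 0 1 0 1 0]
  -> pairs=17 depth=5 groups=6 -> no
String 5 '((((((((((())))))))))()()()()())': depth seq [1 2 3 4 5 6 7 8 9 10 11 10 9 8 7 6 5 4 3 2 1 2 1 2 1 2 1 2 1 2 1 0]
  -> pairs=16 depth=11 groups=1 -> yes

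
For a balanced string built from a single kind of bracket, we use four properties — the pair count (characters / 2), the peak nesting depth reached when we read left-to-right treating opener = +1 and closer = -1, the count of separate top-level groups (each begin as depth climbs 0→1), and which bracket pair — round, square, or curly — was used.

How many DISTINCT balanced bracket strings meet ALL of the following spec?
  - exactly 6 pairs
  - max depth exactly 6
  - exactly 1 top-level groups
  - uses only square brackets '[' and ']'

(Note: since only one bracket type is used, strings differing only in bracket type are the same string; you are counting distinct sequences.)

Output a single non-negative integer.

Answer: 1

Derivation:
Spec: pairs=6 depth=6 groups=1
Count(depth <= 6) = 42
Count(depth <= 5) = 41
Count(depth == 6) = 42 - 41 = 1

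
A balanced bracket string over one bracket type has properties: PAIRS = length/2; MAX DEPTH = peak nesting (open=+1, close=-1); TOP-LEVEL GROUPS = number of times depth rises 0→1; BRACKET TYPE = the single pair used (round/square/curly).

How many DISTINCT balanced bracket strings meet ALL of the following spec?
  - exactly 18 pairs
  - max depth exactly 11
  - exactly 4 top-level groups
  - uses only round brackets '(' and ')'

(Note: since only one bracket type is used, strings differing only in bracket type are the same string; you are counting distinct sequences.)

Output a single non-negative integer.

Answer: 77376

Derivation:
Spec: pairs=18 depth=11 groups=4
Count(depth <= 11) = 58915066
Count(depth <= 10) = 58837690
Count(depth == 11) = 58915066 - 58837690 = 77376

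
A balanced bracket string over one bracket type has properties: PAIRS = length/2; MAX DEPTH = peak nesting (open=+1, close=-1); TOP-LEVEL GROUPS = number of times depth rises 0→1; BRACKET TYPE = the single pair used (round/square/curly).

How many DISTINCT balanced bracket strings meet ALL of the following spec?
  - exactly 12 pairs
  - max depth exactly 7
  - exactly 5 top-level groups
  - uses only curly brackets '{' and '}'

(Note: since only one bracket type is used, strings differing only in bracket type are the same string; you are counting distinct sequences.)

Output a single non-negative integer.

Spec: pairs=12 depth=7 groups=5
Count(depth <= 7) = 13255
Count(depth <= 6) = 13180
Count(depth == 7) = 13255 - 13180 = 75

Answer: 75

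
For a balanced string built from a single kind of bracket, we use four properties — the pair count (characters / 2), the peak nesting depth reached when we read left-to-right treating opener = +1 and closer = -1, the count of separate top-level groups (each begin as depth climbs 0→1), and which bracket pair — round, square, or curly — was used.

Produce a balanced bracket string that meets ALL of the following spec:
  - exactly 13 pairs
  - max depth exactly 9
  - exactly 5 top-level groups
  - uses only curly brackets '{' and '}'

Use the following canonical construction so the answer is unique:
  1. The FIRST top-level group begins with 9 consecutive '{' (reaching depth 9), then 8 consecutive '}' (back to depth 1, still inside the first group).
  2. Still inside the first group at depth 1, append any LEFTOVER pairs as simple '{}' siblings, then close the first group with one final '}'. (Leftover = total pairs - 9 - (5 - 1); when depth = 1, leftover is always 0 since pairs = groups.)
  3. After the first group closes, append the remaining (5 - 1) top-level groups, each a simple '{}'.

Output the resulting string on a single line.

Spec: pairs=13 depth=9 groups=5
Leftover pairs = 13 - 9 - (5-1) = 0
First group: deep chain of depth 9 + 0 sibling pairs
Remaining 4 groups: simple '{}' each

Answer: {{{{{{{{{}}}}}}}}}{}{}{}{}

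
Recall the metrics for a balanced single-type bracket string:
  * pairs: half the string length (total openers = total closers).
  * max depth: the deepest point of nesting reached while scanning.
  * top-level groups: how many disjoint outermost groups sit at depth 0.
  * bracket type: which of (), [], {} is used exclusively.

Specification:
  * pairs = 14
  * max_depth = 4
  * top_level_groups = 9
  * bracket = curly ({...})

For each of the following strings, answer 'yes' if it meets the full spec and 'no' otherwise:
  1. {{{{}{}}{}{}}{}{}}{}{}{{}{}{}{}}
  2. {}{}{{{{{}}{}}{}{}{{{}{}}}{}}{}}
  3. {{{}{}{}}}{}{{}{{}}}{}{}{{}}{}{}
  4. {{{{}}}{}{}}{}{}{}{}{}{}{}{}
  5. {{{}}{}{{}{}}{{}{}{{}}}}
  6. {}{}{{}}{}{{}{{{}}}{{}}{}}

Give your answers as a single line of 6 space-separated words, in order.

String 1 '{{{{}{}}{}{}}{}{}}{}{}{{}{}{}{}}': depth seq [1 2 3 4 3 4 3 2 3 2 3 2 1 2 1 2 1 0 1 0 1 0 1 2 1 2 1 2 1 2 1 0]
  -> pairs=16 depth=4 groups=4 -> no
String 2 '{}{}{{{{{}}{}}{}{}{{{}{}}}{}}{}}': depth seq [1 0 1 0 1 2 3 4 5 4 3 4 3 2 3 2 3 2 3 4 5 4 5 4 3 2 3 2 1 2 1 0]
  -> pairs=16 depth=5 groups=3 -> no
String 3 '{{{}{}{}}}{}{{}{{}}}{}{}{{}}{}{}': depth seq [1 2 3 2 3 2 3 2 1 0 1 0 1 2 1 2 3 2 1 0 1 0 1 0 1 2 1 0 1 0 1 0]
  -> pairs=16 depth=3 groups=8 -> no
String 4 '{{{{}}}{}{}}{}{}{}{}{}{}{}{}': depth seq [1 2 3 4 3 2 1 2 1 2 1 0 1 0 1 0 1 0 1 0 1 0 1 0 1 0 1 0]
  -> pairs=14 depth=4 groups=9 -> yes
String 5 '{{{}}{}{{}{}}{{}{}{{}}}}': depth seq [1 2 3 2 1 2 1 2 3 2 3 2 1 2 3 2 3 2 3 4 3 2 1 0]
  -> pairs=12 depth=4 groups=1 -> no
String 6 '{}{}{{}}{}{{}{{{}}}{{}}{}}': depth seq [1 0 1 0 1 2 1 0 1 0 1 2 1 2 3 4 3 2 1 2 3 2 1 2 1 0]
  -> pairs=13 depth=4 groups=5 -> no

Answer: no no no yes no no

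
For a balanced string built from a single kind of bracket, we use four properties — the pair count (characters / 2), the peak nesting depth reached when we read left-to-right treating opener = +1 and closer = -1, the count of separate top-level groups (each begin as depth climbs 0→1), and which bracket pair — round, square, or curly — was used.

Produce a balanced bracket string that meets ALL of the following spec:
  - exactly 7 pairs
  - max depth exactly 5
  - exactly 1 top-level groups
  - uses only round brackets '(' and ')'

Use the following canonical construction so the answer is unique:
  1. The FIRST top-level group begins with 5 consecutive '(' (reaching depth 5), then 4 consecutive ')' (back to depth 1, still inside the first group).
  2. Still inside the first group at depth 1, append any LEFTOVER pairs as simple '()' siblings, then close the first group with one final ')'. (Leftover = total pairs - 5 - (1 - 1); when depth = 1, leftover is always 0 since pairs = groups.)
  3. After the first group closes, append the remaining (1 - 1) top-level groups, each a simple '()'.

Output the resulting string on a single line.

Spec: pairs=7 depth=5 groups=1
Leftover pairs = 7 - 5 - (1-1) = 2
First group: deep chain of depth 5 + 2 sibling pairs
Remaining 0 groups: simple '()' each

Answer: ((((())))()())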